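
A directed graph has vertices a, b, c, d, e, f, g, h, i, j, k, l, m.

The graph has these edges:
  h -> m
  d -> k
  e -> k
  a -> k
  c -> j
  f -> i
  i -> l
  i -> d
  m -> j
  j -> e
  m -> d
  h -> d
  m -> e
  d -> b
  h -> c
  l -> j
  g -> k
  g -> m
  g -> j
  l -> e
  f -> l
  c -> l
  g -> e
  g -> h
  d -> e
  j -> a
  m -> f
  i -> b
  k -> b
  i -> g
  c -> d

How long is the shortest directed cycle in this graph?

For each vertex v, BFS finds the shortest path from v back to v.
The shortest such closed walk is g → m → f → i → g, length 4.

4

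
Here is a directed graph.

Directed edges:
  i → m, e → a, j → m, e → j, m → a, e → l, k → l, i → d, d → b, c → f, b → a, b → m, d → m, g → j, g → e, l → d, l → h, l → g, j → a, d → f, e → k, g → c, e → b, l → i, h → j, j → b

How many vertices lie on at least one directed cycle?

4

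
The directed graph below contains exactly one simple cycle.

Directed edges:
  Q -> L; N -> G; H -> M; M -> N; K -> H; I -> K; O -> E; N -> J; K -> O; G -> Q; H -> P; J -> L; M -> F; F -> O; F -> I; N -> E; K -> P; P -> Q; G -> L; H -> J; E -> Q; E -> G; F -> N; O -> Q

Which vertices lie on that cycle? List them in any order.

DFS with gray/black marking from K:
K gray
  H gray
    M gray
      N gray
        J gray
          L gray
          L black
        J black
        E gray
          Q gray
            Q→L: L black — skip
          Q black
          G gray
            G→Q: Q black — skip
            G→L: L black — skip
          G black
        E black
        N→G: G black — skip
      N black
      F gray
        I gray
          I→K: K is gray → back edge
Back edge closes the cycle K → H → M → F → I → K; its vertices are {F, H, I, K, M}.

F, H, I, K, M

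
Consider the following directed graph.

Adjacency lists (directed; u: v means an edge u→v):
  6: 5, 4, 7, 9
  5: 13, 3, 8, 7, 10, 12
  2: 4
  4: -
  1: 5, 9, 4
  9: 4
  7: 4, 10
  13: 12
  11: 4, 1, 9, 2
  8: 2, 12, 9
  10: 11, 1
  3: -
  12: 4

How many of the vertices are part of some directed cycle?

5

A vertex is on a directed cycle iff it belongs to a strongly connected component of size ≥ 2 (or has a self-loop).
The vertices on cycles are {1, 5, 7, 10, 11} — 5 in total.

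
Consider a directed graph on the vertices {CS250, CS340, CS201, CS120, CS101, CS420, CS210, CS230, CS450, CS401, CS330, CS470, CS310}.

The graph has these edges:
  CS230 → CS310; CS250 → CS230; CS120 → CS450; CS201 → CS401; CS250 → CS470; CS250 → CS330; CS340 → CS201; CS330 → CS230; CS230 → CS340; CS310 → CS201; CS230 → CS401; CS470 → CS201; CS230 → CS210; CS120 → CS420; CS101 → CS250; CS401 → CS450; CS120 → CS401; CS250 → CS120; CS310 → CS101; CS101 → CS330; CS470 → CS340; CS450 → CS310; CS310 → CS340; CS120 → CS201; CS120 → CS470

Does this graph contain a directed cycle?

Yes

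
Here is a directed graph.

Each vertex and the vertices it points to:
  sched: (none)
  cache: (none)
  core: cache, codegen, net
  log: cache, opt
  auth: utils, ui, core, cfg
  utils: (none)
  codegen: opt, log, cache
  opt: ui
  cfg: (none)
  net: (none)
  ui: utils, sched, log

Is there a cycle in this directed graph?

Yes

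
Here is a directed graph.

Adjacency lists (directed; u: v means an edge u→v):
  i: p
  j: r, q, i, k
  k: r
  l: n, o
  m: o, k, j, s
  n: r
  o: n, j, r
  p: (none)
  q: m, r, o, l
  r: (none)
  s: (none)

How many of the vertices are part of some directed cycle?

5

A vertex is on a directed cycle iff it belongs to a strongly connected component of size ≥ 2 (or has a self-loop).
The vertices on cycles are {j, l, m, o, q} — 5 in total.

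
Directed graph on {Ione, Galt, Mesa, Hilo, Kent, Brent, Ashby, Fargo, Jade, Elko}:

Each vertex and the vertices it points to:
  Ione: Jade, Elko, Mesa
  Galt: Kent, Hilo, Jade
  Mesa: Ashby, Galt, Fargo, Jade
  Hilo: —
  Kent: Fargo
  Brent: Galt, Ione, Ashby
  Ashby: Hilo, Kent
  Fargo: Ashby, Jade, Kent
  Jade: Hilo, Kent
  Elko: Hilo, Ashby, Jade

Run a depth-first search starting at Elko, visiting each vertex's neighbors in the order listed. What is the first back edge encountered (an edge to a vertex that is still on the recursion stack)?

DFS from Elko (visiting each vertex's neighbors in the order listed); mark gray on enter, black on exit:
Elko gray
  Hilo gray
  Hilo black
  Ashby gray
    Ashby→Hilo: Hilo black — skip
    Kent gray
      Fargo gray
        Fargo→Ashby: Ashby is gray → back edge
First back edge: Fargo → Ashby.

Fargo→Ashby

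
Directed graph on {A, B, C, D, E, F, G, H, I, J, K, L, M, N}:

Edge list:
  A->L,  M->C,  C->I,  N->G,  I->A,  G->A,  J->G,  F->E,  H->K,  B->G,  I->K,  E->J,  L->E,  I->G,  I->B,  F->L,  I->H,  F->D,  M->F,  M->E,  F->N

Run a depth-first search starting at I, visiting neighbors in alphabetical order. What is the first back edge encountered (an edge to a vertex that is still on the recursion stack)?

DFS from I (visiting neighbors in alphabetical order); mark gray on enter, black on exit:
I gray
  A gray
    L gray
      E gray
        J gray
          G gray
            G→A: A is gray → back edge
First back edge: G → A.

G->A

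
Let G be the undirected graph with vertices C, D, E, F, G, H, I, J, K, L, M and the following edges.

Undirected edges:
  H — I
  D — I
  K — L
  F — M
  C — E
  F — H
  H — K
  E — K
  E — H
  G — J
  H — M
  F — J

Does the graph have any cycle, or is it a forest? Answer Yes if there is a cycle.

DFS, tracking each vertex's parent; an edge to a visited non-parent vertex closes a cycle.
Start from F:
visit F (parent –)
  visit J (parent F)
    J–F: parent, skip
    visit G (parent J)
      G–J: parent, skip
  visit M (parent F)
    M–F: parent, skip
    visit H (parent M)
      visit I (parent H)
        visit D (parent I)
          D–I: parent, skip
        I–H: parent, skip
      visit K (parent H)
        K–H: parent, skip
        visit E (parent K)
          E–H: H visited and ≠ parent → cycle
Cycle: H – K – E – H.

Yes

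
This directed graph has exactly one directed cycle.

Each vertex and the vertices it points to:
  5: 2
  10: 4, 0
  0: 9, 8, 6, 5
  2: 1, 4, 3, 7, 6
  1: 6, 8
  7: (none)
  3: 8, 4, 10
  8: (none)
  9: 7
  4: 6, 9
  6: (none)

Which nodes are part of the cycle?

0, 2, 3, 5, 10

DFS with gray/black marking from 5:
5 gray
  2 gray
    1 gray
      6 gray
      6 black
      8 gray
      8 black
    1 black
    4 gray
      4→6: 6 black — skip
      9 gray
        7 gray
        7 black
      9 black
    4 black
    3 gray
      3→8: 8 black — skip
      3→4: 4 black — skip
      10 gray
        10→4: 4 black — skip
        0 gray
          0→9: 9 black — skip
          0→8: 8 black — skip
          0→6: 6 black — skip
          0→5: 5 is gray → back edge
Back edge closes the cycle 5 → 2 → 3 → 10 → 0 → 5; its vertices are {0, 2, 3, 5, 10}.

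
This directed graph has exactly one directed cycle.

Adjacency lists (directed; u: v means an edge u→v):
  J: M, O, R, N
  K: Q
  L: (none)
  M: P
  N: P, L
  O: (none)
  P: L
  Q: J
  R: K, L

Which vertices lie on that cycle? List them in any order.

DFS with gray/black marking from Q:
Q gray
  J gray
    M gray
      P gray
        L gray
        L black
      P black
    M black
    O gray
    O black
    R gray
      K gray
        K→Q: Q is gray → back edge
Back edge closes the cycle Q → J → R → K → Q; its vertices are {J, K, Q, R}.

J, K, Q, R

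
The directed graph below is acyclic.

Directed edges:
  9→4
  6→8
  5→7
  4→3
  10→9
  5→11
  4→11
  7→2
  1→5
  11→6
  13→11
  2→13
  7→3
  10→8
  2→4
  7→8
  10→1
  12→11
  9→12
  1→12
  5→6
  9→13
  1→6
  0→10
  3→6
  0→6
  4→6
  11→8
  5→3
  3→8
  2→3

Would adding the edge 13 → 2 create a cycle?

Yes

Adding 13→2 creates a cycle iff 2 can already reach 13.
Path from 2: 2 → 13.
So 2 → … → 13 → 2 is a cycle.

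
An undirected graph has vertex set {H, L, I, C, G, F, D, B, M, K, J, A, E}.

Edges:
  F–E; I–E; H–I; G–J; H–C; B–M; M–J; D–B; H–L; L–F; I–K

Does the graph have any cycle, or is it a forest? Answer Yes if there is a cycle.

DFS, tracking each vertex's parent; an edge to a visited non-parent vertex closes a cycle.
Start from K:
visit K (parent –)
  visit I (parent K)
    I–K: parent, skip
    visit E (parent I)
      E–I: parent, skip
      visit F (parent E)
        visit L (parent F)
          visit H (parent L)
            visit C (parent H)
              C–H: parent, skip
            H–I: I visited and ≠ parent → cycle
Cycle: I – E – F – L – H – I.

Yes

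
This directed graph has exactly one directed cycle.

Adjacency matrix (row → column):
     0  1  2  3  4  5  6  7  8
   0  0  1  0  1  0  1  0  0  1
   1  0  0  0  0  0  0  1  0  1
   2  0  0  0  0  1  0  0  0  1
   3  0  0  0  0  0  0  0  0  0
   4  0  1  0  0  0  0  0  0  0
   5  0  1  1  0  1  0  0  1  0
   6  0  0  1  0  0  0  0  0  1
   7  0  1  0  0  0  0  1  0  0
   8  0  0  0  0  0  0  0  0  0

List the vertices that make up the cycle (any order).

1, 2, 4, 6

DFS with gray/black marking from 2:
2 gray
  4 gray
    1 gray
      6 gray
        6→2: 2 is gray → back edge
Back edge closes the cycle 2 → 4 → 1 → 6 → 2; its vertices are {1, 2, 4, 6}.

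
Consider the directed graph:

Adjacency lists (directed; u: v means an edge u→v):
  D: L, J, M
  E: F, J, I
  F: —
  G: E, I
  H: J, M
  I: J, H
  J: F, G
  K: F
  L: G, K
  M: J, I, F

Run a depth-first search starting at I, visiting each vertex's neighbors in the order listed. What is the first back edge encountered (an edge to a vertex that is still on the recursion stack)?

E→J

DFS from I (visiting each vertex's neighbors in the order listed); mark gray on enter, black on exit:
I gray
  J gray
    F gray
    F black
    G gray
      E gray
        E→F: F black — skip
        E→J: J is gray → back edge
First back edge: E → J.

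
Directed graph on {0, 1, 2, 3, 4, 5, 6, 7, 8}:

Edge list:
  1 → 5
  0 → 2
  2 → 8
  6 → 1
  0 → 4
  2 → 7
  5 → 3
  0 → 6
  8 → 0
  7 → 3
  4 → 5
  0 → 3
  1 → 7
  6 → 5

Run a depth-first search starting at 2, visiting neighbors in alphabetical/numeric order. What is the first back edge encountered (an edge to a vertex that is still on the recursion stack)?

DFS from 2 (visiting neighbors in alphabetical/numeric order); mark gray on enter, black on exit:
2 gray
  7 gray
    3 gray
    3 black
  7 black
  8 gray
    0 gray
      0→2: 2 is gray → back edge
First back edge: 0 → 2.

0->2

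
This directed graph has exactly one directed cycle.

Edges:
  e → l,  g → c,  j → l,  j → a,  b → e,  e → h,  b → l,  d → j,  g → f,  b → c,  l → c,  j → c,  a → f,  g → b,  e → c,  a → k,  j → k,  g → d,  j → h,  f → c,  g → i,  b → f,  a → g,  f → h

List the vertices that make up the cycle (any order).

a, d, g, j

DFS with gray/black marking from a:
a gray
  f gray
    c gray
    c black
    h gray
    h black
  f black
  g gray
    b gray
      b→c: c black — skip
      b→f: f black — skip
      e gray
        e→c: c black — skip
        l gray
          l→c: c black — skip
        l black
        e→h: h black — skip
      e black
      b→l: l black — skip
    b black
    i gray
    i black
    g→f: f black — skip
    g→c: c black — skip
    d gray
      j gray
        k gray
        k black
        j→a: a is gray → back edge
Back edge closes the cycle a → g → d → j → a; its vertices are {a, d, g, j}.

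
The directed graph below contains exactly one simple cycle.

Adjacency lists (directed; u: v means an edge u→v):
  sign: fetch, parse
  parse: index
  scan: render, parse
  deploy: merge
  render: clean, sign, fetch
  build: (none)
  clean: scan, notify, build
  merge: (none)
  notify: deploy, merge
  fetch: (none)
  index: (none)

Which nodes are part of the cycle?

scan, clean, render

DFS with gray/black marking from render:
render gray
  clean gray
    scan gray
      scan→render: render is gray → back edge
Back edge closes the cycle render → clean → scan → render; its vertices are {scan, clean, render}.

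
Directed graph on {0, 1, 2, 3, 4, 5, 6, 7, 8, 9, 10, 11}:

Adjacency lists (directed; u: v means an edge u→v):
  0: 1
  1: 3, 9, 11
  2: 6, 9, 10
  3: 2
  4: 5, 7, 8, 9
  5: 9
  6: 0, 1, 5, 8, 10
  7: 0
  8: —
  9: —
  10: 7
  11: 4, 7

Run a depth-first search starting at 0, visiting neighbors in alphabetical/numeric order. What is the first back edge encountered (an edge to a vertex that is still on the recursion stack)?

6→0

DFS from 0 (visiting neighbors in alphabetical/numeric order); mark gray on enter, black on exit:
0 gray
  1 gray
    3 gray
      2 gray
        6 gray
          6→0: 0 is gray → back edge
First back edge: 6 → 0.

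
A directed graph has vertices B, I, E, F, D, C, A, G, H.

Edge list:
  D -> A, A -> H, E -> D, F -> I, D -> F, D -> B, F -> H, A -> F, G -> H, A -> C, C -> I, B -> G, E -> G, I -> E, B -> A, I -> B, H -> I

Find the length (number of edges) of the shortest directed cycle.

4

For each vertex v, BFS finds the shortest path from v back to v.
The shortest such closed walk is E → G → H → I → E, length 4.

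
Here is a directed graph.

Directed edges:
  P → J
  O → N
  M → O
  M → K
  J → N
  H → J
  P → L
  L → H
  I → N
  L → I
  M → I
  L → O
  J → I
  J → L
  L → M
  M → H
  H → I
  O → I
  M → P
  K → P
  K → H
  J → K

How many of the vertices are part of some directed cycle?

6

A vertex is on a directed cycle iff it belongs to a strongly connected component of size ≥ 2 (or has a self-loop).
The vertices on cycles are {H, J, K, L, M, P} — 6 in total.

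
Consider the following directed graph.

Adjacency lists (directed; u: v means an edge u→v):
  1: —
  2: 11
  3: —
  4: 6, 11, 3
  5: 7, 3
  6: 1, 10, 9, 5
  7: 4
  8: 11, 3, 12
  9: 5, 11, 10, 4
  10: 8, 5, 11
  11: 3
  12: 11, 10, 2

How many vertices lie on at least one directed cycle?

8

A vertex is on a directed cycle iff it belongs to a strongly connected component of size ≥ 2 (or has a self-loop).
The vertices on cycles are {4, 5, 6, 7, 8, 9, 10, 12} — 8 in total.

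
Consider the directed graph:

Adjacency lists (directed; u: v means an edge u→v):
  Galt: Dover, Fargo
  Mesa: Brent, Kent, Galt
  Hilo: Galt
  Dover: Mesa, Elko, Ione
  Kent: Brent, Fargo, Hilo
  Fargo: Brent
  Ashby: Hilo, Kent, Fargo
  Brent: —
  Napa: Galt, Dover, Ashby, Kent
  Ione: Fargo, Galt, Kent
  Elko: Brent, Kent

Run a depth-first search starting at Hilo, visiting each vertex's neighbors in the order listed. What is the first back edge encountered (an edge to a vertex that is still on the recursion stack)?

Kent→Hilo

DFS from Hilo (visiting each vertex's neighbors in the order listed); mark gray on enter, black on exit:
Hilo gray
  Galt gray
    Dover gray
      Mesa gray
        Brent gray
        Brent black
        Kent gray
          Kent→Brent: Brent black — skip
          Fargo gray
            Fargo→Brent: Brent black — skip
          Fargo black
          Kent→Hilo: Hilo is gray → back edge
First back edge: Kent → Hilo.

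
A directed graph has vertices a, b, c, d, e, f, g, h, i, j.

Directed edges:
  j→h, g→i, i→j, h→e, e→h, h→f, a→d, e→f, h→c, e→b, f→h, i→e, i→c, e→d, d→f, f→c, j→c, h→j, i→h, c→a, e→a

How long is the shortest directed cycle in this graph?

2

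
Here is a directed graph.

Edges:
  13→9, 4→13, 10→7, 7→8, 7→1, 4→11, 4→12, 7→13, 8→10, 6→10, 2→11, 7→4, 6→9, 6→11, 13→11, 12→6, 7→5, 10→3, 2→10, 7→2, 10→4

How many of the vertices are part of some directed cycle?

7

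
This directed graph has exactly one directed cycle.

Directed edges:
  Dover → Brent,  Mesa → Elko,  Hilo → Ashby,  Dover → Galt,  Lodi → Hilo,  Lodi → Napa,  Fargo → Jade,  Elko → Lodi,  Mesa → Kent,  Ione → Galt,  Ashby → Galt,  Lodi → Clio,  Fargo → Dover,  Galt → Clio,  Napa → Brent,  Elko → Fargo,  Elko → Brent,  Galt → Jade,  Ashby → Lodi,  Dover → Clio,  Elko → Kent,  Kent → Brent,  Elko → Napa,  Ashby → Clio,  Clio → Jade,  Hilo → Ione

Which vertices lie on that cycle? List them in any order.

DFS with gray/black marking from Lodi:
Lodi gray
  Napa gray
    Brent gray
    Brent black
  Napa black
  Clio gray
    Jade gray
    Jade black
  Clio black
  Hilo gray
    Ione gray
      Galt gray
        Galt→Clio: Clio black — skip
        Galt→Jade: Jade black — skip
      Galt black
    Ione black
    Ashby gray
      Ashby→Lodi: Lodi is gray → back edge
Back edge closes the cycle Lodi → Hilo → Ashby → Lodi; its vertices are {Hilo, Lodi, Ashby}.

Hilo, Lodi, Ashby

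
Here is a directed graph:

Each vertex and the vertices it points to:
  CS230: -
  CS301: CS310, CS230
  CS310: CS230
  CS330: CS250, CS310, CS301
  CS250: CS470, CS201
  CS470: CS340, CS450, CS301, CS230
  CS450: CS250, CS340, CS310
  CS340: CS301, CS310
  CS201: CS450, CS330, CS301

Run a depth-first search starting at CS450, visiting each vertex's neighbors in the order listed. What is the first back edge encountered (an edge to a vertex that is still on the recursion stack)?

CS470->CS450

DFS from CS450 (visiting each vertex's neighbors in the order listed); mark gray on enter, black on exit:
CS450 gray
  CS250 gray
    CS470 gray
      CS340 gray
        CS301 gray
          CS310 gray
            CS230 gray
            CS230 black
          CS310 black
          CS301→CS230: CS230 black — skip
        CS301 black
        CS340→CS310: CS310 black — skip
      CS340 black
      CS470→CS450: CS450 is gray → back edge
First back edge: CS470 → CS450.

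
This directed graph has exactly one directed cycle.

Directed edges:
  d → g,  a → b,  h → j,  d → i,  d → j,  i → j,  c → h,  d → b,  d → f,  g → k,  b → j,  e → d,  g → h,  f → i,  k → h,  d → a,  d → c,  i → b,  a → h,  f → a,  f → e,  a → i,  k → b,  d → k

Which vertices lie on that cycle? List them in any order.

DFS with gray/black marking from d:
d gray
  c gray
    h gray
      j gray
      j black
    h black
  c black
  k gray
    b gray
      b→j: j black — skip
    b black
    k→h: h black — skip
  k black
  f gray
    i gray
      i→j: j black — skip
      i→b: b black — skip
    i black
    a gray
      a→b: b black — skip
      a→i: i black — skip
      a→h: h black — skip
    a black
    e gray
      e→d: d is gray → back edge
Back edge closes the cycle d → f → e → d; its vertices are {d, e, f}.

d, e, f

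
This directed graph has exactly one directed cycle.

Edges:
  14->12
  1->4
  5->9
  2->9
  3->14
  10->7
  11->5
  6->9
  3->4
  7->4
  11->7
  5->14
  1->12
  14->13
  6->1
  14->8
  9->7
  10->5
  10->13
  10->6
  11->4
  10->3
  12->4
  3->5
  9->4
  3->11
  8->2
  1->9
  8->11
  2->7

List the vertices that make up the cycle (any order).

DFS with gray/black marking from 5:
5 gray
  14 gray
    12 gray
      4 gray
      4 black
    12 black
    13 gray
    13 black
    8 gray
      2 gray
        9 gray
          7 gray
            7→4: 4 black — skip
          7 black
          9→4: 4 black — skip
        9 black
        2→7: 7 black — skip
      2 black
      11 gray
        11→4: 4 black — skip
        11→7: 7 black — skip
        11→5: 5 is gray → back edge
Back edge closes the cycle 5 → 14 → 8 → 11 → 5; its vertices are {5, 8, 11, 14}.

5, 8, 11, 14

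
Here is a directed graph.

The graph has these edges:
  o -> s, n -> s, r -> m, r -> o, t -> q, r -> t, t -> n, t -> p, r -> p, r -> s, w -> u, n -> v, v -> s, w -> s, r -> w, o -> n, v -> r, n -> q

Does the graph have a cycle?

Yes

DFS with white/gray/black marking, starting from m:
m gray
m black
n gray
  s gray
  s black
  q gray
  q black
  v gray
    r gray
      o gray
        o→n: n is gray → back edge
Back edge found, so a cycle exists: n → v → r → o → n.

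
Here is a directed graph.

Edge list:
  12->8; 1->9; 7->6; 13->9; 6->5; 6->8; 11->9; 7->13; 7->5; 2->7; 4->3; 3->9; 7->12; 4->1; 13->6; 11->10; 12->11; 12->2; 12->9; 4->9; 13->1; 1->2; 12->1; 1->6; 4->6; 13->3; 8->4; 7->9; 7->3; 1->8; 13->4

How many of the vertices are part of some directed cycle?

8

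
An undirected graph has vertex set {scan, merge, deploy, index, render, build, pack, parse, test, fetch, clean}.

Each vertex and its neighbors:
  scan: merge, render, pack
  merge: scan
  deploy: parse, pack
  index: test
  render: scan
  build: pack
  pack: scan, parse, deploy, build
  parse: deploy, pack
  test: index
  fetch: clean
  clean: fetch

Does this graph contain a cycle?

Yes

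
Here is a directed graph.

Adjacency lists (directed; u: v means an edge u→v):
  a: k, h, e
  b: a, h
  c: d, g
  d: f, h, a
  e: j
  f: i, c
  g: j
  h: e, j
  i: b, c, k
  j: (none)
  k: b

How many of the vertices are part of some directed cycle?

A vertex is on a directed cycle iff it belongs to a strongly connected component of size ≥ 2 (or has a self-loop).
The vertices on cycles are {a, b, c, d, f, i, k} — 7 in total.

7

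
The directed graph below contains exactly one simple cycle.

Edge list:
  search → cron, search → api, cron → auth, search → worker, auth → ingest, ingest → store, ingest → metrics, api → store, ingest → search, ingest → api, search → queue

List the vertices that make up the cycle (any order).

auth, cron, ingest, search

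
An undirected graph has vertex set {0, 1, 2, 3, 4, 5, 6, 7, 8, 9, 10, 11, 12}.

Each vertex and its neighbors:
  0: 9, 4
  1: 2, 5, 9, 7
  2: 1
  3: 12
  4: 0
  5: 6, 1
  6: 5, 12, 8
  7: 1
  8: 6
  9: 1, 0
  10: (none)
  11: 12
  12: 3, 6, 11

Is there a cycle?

DFS, tracking each vertex's parent; an edge to a visited non-parent vertex closes a cycle.
Start from 12:
visit 12 (parent –)
  visit 3 (parent 12)
    3–12: parent, skip
  visit 6 (parent 12)
    visit 5 (parent 6)
      5–6: parent, skip
      visit 1 (parent 5)
        visit 2 (parent 1)
          2–1: parent, skip
        1–5: parent, skip
        visit 9 (parent 1)
          9–1: parent, skip
          visit 0 (parent 9)
            0–9: parent, skip
            visit 4 (parent 0)
              4–0: parent, skip
        visit 7 (parent 1)
          7–1: parent, skip
    6–12: parent, skip
    visit 8 (parent 6)
      8–6: parent, skip
  visit 11 (parent 12)
    11–12: parent, skip
visit 10 (parent –)
No non-parent visited neighbor found — the graph is a forest.

No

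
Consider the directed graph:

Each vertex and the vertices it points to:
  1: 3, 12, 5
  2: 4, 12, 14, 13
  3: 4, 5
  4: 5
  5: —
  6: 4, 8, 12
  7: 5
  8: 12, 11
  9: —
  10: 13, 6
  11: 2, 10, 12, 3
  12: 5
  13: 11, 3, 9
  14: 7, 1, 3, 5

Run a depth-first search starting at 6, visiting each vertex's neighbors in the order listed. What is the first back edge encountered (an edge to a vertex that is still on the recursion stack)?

13→11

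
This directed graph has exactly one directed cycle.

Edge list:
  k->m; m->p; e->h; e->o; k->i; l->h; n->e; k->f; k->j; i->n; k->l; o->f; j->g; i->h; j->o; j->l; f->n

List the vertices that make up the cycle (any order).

e, f, n, o

DFS with gray/black marking from n:
n gray
  e gray
    o gray
      f gray
        f→n: n is gray → back edge
Back edge closes the cycle n → e → o → f → n; its vertices are {e, f, n, o}.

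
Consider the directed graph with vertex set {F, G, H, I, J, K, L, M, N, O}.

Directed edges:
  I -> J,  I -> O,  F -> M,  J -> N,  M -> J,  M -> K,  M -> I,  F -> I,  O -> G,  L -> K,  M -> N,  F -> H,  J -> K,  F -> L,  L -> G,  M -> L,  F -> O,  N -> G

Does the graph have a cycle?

DFS with white/gray/black marking, starting from J:
J gray
  N gray
    G gray
    G black
  N black
  K gray
  K black
J black
F gray
  H gray
  H black
  I gray
    O gray
      O→G: G black — skip
    O black
    I→J: J black — skip
  I black
  M gray
    M→N: N black — skip
    M→I: I black — skip
    M→J: J black — skip
    M→K: K black — skip
    L gray
      L→K: K black — skip
      L→G: G black — skip
    L black
  M black
  F→O: O black — skip
  F→L: L black — skip
F black
Every edge goes to a white or black vertex — no back edge, so the graph is acyclic.

No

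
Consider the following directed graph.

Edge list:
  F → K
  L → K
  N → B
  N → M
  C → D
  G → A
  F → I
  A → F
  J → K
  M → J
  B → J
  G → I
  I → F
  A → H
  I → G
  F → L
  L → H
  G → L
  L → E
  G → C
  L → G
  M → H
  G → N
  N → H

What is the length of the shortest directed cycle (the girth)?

2

For each vertex v, BFS finds the shortest path from v back to v.
The shortest such closed walk is G → L → G, length 2.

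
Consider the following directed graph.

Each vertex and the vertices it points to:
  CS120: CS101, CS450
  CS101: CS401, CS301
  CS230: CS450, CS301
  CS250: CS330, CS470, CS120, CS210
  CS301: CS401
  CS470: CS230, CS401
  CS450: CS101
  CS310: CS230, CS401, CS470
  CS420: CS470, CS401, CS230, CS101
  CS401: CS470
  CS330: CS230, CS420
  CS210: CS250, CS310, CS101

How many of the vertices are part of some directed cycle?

A vertex is on a directed cycle iff it belongs to a strongly connected component of size ≥ 2 (or has a self-loop).
The vertices on cycles are {CS101, CS210, CS230, CS250, CS301, CS401, CS450, CS470} — 8 in total.

8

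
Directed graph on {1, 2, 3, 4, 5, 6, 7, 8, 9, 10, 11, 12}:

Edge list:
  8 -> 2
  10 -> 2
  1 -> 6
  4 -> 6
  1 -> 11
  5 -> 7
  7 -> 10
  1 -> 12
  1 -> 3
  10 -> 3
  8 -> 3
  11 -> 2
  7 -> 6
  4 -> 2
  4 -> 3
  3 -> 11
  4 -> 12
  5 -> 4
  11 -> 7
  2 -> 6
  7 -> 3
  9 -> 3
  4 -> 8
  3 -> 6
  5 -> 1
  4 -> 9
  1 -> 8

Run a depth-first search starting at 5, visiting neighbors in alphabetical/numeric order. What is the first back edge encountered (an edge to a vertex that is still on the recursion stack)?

DFS from 5 (visiting neighbors in alphabetical/numeric order); mark gray on enter, black on exit:
5 gray
  1 gray
    3 gray
      6 gray
      6 black
      11 gray
        2 gray
          2→6: 6 black — skip
        2 black
        7 gray
          7→3: 3 is gray → back edge
First back edge: 7 → 3.

7->3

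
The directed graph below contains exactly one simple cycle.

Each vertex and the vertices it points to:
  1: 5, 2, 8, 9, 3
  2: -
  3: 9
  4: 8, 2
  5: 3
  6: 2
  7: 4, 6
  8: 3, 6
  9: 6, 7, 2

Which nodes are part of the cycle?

3, 4, 7, 8, 9

DFS with gray/black marking from 8:
8 gray
  3 gray
    9 gray
      6 gray
        2 gray
        2 black
      6 black
      7 gray
        4 gray
          4→8: 8 is gray → back edge
Back edge closes the cycle 8 → 3 → 9 → 7 → 4 → 8; its vertices are {3, 4, 7, 8, 9}.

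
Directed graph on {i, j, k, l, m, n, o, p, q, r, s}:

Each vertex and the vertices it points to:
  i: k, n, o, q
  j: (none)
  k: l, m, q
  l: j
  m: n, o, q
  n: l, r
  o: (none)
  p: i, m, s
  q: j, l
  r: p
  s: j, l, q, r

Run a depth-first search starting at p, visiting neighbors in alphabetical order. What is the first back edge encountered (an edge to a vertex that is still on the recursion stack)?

DFS from p (visiting neighbors in alphabetical order); mark gray on enter, black on exit:
p gray
  i gray
    k gray
      l gray
        j gray
        j black
      l black
      m gray
        n gray
          n→l: l black — skip
          r gray
            r→p: p is gray → back edge
First back edge: r → p.

r→p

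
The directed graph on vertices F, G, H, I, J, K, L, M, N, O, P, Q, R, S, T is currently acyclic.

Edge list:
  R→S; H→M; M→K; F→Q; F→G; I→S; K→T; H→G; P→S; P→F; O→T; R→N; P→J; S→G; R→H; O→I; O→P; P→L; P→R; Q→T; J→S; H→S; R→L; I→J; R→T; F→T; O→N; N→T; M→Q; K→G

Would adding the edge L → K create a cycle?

No

Adding L→K creates a cycle iff K can already reach L.
Explore from K: no path reaches L. The graph stays acyclic.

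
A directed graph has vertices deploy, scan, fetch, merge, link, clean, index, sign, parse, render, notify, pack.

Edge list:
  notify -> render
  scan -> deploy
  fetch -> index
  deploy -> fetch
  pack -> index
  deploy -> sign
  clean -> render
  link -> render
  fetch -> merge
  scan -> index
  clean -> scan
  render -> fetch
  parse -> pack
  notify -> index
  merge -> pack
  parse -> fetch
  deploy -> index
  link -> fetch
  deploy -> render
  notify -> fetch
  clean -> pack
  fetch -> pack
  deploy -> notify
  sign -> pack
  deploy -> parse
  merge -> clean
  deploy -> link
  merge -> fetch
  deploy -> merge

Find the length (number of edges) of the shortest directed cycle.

2

For each vertex v, BFS finds the shortest path from v back to v.
The shortest such closed walk is merge → fetch → merge, length 2.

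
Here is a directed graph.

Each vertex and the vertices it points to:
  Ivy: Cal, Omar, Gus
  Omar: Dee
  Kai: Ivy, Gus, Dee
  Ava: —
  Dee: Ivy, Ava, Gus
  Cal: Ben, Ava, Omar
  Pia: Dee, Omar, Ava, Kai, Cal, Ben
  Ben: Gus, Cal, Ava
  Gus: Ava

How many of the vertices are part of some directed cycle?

A vertex is on a directed cycle iff it belongs to a strongly connected component of size ≥ 2 (or has a self-loop).
The vertices on cycles are {Ben, Cal, Dee, Ivy, Omar} — 5 in total.

5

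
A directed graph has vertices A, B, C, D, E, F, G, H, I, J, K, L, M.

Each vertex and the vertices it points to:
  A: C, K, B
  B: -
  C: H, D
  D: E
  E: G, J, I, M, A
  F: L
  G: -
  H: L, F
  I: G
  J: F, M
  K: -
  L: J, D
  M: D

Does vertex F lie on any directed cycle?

Yes

F is on a cycle iff F can reach itself via ≥1 edge.
F → L → J → F — yes.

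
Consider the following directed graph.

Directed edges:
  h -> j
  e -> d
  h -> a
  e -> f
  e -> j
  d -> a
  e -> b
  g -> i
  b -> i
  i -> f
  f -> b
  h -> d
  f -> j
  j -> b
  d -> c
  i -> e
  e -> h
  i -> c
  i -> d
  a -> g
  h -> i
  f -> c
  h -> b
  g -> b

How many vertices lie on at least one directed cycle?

9

A vertex is on a directed cycle iff it belongs to a strongly connected component of size ≥ 2 (or has a self-loop).
The vertices on cycles are {a, b, d, e, f, g, h, i, j} — 9 in total.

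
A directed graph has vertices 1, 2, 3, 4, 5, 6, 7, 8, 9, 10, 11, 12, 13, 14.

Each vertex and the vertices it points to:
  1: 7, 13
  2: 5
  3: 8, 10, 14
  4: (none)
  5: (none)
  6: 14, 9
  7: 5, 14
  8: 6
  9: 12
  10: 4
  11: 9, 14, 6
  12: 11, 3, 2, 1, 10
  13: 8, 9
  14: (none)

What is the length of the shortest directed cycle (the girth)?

3

For each vertex v, BFS finds the shortest path from v back to v.
The shortest such closed walk is 12 → 11 → 9 → 12, length 3.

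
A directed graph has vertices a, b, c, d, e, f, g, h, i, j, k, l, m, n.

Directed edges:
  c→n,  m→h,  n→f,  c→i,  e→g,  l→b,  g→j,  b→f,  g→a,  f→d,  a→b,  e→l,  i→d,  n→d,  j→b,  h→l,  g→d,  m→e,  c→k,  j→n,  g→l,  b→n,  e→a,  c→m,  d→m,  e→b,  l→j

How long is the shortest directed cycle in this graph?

4

For each vertex v, BFS finds the shortest path from v back to v.
The shortest such closed walk is m → e → g → d → m, length 4.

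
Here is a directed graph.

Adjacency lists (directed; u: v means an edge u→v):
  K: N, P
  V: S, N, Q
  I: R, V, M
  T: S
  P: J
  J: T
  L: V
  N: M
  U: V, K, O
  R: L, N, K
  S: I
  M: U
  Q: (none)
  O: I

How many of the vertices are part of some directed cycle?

13

A vertex is on a directed cycle iff it belongs to a strongly connected component of size ≥ 2 (or has a self-loop).
The vertices on cycles are {I, J, K, L, M, N, O, P, R, S, T, U, V} — 13 in total.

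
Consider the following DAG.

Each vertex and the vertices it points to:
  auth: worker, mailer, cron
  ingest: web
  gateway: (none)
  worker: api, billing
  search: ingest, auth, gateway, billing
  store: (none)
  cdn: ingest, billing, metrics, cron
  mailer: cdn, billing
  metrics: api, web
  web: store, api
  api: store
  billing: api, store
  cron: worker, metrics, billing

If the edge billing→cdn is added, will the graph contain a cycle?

Adding billing→cdn creates a cycle iff cdn can already reach billing.
Path from cdn: cdn → billing.
So cdn → … → billing → cdn is a cycle.

Yes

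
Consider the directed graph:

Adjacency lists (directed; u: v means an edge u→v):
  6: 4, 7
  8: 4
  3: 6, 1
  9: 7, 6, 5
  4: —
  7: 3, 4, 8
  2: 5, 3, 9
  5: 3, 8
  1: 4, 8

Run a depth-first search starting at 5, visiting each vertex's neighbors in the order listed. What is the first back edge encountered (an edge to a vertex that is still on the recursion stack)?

DFS from 5 (visiting each vertex's neighbors in the order listed); mark gray on enter, black on exit:
5 gray
  3 gray
    6 gray
      4 gray
      4 black
      7 gray
        7→3: 3 is gray → back edge
First back edge: 7 → 3.

7→3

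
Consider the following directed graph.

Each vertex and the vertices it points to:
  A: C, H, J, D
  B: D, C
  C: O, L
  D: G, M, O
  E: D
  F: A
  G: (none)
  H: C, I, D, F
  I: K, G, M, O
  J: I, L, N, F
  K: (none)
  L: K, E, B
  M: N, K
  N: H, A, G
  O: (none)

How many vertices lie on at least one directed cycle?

A vertex is on a directed cycle iff it belongs to a strongly connected component of size ≥ 2 (or has a self-loop).
The vertices on cycles are {A, B, C, D, E, F, H, I, J, L, M, N} — 12 in total.

12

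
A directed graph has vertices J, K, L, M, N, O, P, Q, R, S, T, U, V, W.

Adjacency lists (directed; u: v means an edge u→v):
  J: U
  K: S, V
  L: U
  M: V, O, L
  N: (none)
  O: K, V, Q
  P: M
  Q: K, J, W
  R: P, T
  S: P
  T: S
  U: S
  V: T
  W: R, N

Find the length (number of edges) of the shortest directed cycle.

5

For each vertex v, BFS finds the shortest path from v back to v.
The shortest such closed walk is M → O → K → S → P → M, length 5.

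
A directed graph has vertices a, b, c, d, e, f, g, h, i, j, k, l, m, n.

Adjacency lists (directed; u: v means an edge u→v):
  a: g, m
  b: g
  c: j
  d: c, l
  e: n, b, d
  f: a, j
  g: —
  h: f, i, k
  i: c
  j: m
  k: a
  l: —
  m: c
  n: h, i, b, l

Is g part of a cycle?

No

g lies on a cycle iff there is a path from g back to itself.
Exploring from g, it never reaches itself; equivalently, its strongly connected component is a singleton.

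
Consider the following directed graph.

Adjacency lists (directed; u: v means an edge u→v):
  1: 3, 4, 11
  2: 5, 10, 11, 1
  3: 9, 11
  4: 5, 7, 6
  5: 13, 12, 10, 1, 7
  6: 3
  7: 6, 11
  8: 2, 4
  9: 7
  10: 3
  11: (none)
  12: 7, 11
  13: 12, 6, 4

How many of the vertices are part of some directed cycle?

A vertex is on a directed cycle iff it belongs to a strongly connected component of size ≥ 2 (or has a self-loop).
The vertices on cycles are {1, 3, 4, 5, 6, 7, 9, 13} — 8 in total.

8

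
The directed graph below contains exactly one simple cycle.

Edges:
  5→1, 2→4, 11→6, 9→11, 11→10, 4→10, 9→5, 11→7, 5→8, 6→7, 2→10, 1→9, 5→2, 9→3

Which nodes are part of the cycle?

1, 5, 9

DFS with gray/black marking from 5:
5 gray
  1 gray
    9 gray
      11 gray
        10 gray
        10 black
        7 gray
        7 black
        6 gray
          6→7: 7 black — skip
        6 black
      11 black
      3 gray
      3 black
      9→5: 5 is gray → back edge
Back edge closes the cycle 5 → 1 → 9 → 5; its vertices are {1, 5, 9}.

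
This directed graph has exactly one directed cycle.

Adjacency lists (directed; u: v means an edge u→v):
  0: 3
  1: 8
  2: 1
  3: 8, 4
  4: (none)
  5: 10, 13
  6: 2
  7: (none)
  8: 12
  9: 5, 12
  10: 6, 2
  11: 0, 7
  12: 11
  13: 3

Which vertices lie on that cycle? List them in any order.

DFS with gray/black marking from 12:
12 gray
  11 gray
    0 gray
      3 gray
        8 gray
          8→12: 12 is gray → back edge
Back edge closes the cycle 12 → 11 → 0 → 3 → 8 → 12; its vertices are {0, 3, 8, 11, 12}.

0, 3, 8, 11, 12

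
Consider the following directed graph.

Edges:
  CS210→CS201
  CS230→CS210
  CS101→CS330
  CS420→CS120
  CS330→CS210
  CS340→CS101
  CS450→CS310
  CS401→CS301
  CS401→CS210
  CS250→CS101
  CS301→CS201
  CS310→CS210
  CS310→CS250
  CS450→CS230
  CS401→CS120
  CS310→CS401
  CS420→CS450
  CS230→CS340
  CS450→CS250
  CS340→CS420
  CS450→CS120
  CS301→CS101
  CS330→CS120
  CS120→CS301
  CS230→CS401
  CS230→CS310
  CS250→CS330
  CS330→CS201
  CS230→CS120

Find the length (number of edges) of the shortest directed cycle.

For each vertex v, BFS finds the shortest path from v back to v.
The shortest such closed walk is CS340 → CS420 → CS450 → CS230 → CS340, length 4.

4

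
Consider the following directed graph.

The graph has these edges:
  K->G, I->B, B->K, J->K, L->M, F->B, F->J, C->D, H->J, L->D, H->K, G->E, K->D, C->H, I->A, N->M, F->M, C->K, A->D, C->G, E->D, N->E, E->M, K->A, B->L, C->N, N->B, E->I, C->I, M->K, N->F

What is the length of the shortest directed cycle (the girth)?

4

For each vertex v, BFS finds the shortest path from v back to v.
The shortest such closed walk is G → E → M → K → G, length 4.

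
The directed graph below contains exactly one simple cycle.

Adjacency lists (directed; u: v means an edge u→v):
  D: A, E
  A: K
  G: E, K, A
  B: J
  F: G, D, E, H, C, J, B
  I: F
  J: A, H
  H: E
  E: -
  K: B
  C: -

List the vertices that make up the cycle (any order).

DFS with gray/black marking from K:
K gray
  B gray
    J gray
      A gray
        A→K: K is gray → back edge
Back edge closes the cycle K → B → J → A → K; its vertices are {A, B, J, K}.

A, B, J, K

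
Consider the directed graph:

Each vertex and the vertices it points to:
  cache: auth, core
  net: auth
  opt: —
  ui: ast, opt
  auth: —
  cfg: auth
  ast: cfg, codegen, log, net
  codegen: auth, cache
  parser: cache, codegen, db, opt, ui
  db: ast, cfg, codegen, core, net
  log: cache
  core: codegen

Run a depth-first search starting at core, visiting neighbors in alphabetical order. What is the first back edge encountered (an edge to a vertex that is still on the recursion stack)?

DFS from core (visiting neighbors in alphabetical order); mark gray on enter, black on exit:
core gray
  codegen gray
    auth gray
    auth black
    cache gray
      cache→auth: auth black — skip
      cache→core: core is gray → back edge
First back edge: cache → core.

cache->core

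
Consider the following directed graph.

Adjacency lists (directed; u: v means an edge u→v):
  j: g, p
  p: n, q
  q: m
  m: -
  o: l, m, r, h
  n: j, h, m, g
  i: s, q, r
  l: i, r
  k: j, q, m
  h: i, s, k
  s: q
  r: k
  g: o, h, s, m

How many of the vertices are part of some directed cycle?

10

A vertex is on a directed cycle iff it belongs to a strongly connected component of size ≥ 2 (or has a self-loop).
The vertices on cycles are {g, h, i, j, k, l, n, o, p, r} — 10 in total.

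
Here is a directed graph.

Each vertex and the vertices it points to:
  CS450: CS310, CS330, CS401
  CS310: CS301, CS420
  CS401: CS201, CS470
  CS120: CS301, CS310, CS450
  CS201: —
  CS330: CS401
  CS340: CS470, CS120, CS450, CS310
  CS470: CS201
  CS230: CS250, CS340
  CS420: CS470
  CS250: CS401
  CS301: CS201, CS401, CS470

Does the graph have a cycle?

No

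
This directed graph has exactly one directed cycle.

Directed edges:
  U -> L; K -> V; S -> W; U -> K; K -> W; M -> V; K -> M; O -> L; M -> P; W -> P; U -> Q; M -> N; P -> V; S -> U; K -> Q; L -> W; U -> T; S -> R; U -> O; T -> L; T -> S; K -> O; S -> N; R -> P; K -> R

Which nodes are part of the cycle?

S, T, U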